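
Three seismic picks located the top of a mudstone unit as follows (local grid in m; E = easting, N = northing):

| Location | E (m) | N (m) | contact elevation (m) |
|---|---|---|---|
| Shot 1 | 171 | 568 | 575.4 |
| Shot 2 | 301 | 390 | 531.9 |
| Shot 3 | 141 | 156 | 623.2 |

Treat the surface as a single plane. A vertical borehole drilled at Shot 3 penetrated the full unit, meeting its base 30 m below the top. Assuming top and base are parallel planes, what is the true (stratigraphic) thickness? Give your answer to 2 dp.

27.29 m

Let the plane be z = a·E + b·N + c.
Shot 2−Shot 1: 130a − 178b = −43.5;  Shot 3−Shot 1: −30a − 412b = 47.8.
Solving gives a = −0.44873, b = −0.08334.
|∇z| = √(a²+b²) = 0.45641, so dip δ = arctan(0.45641) = 24.53°.
True thickness = vertical thickness × cos δ = 30 × cos 24.53° = 27.29 m.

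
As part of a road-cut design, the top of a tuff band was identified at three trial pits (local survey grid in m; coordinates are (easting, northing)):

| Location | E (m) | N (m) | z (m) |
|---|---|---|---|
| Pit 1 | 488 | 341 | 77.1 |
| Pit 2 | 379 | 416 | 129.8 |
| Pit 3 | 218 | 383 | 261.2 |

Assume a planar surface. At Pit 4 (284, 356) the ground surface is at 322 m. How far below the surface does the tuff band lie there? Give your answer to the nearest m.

100 m

Let the plane be z = a·E + b·N + c.
Pit 2−Pit 1: −109a + 75b = 52.7;  Pit 3−Pit 1: −270a + 42b = 184.1.
Solving gives a = −0.73980, b = −0.37251.
Then c = 77.1 − a·488 − b·341 = 565.15.
At (284, 356): z_contact = −210.1 − 132.6 + 565.15 = 222.4 m.
Depth below ground = 322 − 222.4 = 100 m.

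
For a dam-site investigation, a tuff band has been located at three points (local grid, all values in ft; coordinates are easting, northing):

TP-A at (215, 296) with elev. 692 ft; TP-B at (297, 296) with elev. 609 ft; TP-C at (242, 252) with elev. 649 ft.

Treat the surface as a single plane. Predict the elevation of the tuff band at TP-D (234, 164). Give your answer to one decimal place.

Two edge vectors: TP-A→TP-B = (82, 0, -83), TP-A→TP-C = (27, -44, -43).
Normal n = (TP-A→TP-B) × (TP-A→TP-C) = (-3652, 1285, -3608).
So ∂z/∂easting = −n_x/n_z = −1.01220 and ∂z/∂northing = −n_y/n_z = 0.35615.
Intercept c from TP-A: 692 + 217.62 − 105.42 = 804.20.
At (234, 164): z = −236.9 + 58.4 + 804.20 = 625.8 ft.

625.8 ft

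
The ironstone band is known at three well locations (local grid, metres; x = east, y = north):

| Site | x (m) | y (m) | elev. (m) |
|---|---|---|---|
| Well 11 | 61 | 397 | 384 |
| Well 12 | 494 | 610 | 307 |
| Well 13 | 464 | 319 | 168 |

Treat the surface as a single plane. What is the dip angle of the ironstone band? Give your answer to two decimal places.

Let the plane be z = a·x + b·y + c.
Well 12−Well 11: 433a + 213b = −77;  Well 13−Well 11: 403a − 78b = −216.
Solving gives a = −0.43485, b = 0.52249.
Gradient magnitude |∇z| = √(a² + b²) = √(0.18910 + 0.27300) = 0.67978.
True dip = arctan(0.67978) = 34.21°, dipping toward SE (azimuth ≈ 140°).

34.21°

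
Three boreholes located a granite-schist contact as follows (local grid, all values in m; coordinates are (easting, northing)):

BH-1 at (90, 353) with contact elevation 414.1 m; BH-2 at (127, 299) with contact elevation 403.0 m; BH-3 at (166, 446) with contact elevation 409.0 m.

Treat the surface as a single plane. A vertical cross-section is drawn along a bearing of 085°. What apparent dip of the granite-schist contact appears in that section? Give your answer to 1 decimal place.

9.4°

Let the plane be z = a·E + b·N + c.
BH-2−BH-1: 37a − 54b = −11.1;  BH-3−BH-1: 76a + 93b = −5.1.
Solving gives a = −0.17332, b = 0.08680.
Unit vector along 085° is (sin 85°, cos 85°) = (0.9962, 0.0872).
Slope in that direction = a·(0.9962) + b·(0.0872) = −0.16510.
Apparent dip = arctan|0.16510| = 9.4° (true dip is 11.0°, so apparent ≤ true as expected).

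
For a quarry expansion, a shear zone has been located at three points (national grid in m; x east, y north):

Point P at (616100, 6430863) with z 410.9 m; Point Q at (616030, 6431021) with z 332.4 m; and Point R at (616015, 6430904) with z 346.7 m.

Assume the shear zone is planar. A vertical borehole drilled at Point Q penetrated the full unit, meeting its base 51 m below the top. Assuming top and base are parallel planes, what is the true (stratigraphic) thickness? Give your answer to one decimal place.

42.0 m

Two edge vectors: Point P→Point Q = (-70, 158, -78.5), Point P→Point R = (-85, 41, -64.2).
Normal n = (Point P→Point Q) × (Point P→Point R) = (-6925.1, 2178.5, 10560).
So ∂z/∂x = −n_x/n_z = 0.65579 and ∂z/∂y = −n_y/n_z = −0.20630.
|∇z| = √(a²+b²) = 0.68747, so dip δ = arctan(0.68747) = 34.51°.
True thickness = vertical thickness × cos δ = 51 × cos 34.51° = 42.0 m.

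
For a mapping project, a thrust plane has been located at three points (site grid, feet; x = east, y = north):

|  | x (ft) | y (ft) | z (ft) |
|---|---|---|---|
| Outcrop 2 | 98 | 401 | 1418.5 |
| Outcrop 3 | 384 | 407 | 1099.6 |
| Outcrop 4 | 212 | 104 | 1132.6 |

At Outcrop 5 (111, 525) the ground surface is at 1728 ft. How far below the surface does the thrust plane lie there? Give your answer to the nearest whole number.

Let the plane be z = a·x + b·y + c.
Outcrop 3−Outcrop 2: 286a + 6b = −318.9;  Outcrop 4−Outcrop 2: 114a − 297b = −285.9.
Solving gives a = −1.12616, b = 0.53036.
Then c = 1418.5 − a·98 − b·401 = 1316.19.
At (111, 525): z_contact = −125.0 + 278.4 + 1316.19 = 1469.6 ft.
Depth below ground = 1728 − 1469.6 = 258 ft.

258 ft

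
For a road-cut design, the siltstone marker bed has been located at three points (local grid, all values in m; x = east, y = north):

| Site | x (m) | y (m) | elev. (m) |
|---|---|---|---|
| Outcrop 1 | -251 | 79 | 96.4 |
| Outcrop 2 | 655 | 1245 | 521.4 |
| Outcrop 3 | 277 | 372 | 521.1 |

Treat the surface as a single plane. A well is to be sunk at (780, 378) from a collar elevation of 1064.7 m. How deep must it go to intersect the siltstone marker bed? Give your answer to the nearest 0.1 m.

13.9 m

Two edge vectors: Outcrop 1→Outcrop 2 = (906, 1166, 425), Outcrop 1→Outcrop 3 = (528, 293, 424.7).
Normal n = (Outcrop 1→Outcrop 2) × (Outcrop 1→Outcrop 3) = (370675.2, -160378.2, -350190).
So ∂z/∂x = −n_x/n_z = 1.058497 and ∂z/∂y = −n_y/n_z = −0.457975.
Intercept c from Outcrop 1: 96.4 + 265.68 + 36.18 = 398.26.
At (780, 378): z_contact = 825.63 − 173.11 + 398.26 = 1050.78 m.
Depth below ground = 1064.7 − 1050.78 = 13.9 m.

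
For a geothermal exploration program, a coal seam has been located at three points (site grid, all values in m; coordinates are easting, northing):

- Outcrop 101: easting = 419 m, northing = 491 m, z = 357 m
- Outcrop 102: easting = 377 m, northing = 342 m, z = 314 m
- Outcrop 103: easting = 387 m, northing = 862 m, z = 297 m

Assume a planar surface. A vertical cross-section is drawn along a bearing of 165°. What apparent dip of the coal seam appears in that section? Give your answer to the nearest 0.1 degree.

Let the plane be z = a·easting + b·northing + c.
Outcrop 102−Outcrop 101: −42a − 149b = −43;  Outcrop 103−Outcrop 101: −32a + 371b = −60.
Solving gives a = 1.22324, b = −0.05622.
Unit vector along 165° is (sin 165°, cos 165°) = (0.2588, -0.9659).
Slope in that direction = a·(0.2588) + b·(-0.9659) = 0.37090.
Apparent dip = arctan|0.37090| = 20.3° (true dip is 50.8°, so apparent ≤ true as expected).

20.3°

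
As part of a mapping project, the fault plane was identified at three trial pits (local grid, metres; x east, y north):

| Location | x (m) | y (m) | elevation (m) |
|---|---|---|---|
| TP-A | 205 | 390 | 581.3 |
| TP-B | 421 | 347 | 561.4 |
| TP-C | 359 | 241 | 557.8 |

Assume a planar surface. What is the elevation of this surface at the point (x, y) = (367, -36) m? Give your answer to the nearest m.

535 m

Let the plane be z = a·x + b·y + c.
TP-B−TP-A: 216a − 43b = −19.9;  TP-C−TP-A: 154a − 149b = −23.5.
Solving gives a = −0.07647, b = 0.07869.
Then c = 581.3 − a·205 − b·390 = 566.29.
At (367, -36): z = −28.1 − 2.8 + 566.29 = 535.4 m.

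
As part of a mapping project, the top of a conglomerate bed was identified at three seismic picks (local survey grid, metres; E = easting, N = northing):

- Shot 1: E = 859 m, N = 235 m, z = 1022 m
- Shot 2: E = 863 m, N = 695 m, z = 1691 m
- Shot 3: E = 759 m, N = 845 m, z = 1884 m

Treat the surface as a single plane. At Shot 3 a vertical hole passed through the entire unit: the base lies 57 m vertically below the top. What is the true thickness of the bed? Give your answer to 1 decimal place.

32.0 m

Two edge vectors: Shot 1→Shot 2 = (4, 460, 669), Shot 1→Shot 3 = (-100, 610, 862).
Normal n = (Shot 1→Shot 2) × (Shot 1→Shot 3) = (-11570, -70348, 48440).
So ∂z/∂E = −n_x/n_z = 0.23885 and ∂z/∂N = −n_y/n_z = 1.45227.
|∇z| = √(a²+b²) = 1.47178, so dip δ = arctan(1.47178) = 55.81°.
True thickness = vertical thickness × cos δ = 57 × cos 55.81° = 32.0 m.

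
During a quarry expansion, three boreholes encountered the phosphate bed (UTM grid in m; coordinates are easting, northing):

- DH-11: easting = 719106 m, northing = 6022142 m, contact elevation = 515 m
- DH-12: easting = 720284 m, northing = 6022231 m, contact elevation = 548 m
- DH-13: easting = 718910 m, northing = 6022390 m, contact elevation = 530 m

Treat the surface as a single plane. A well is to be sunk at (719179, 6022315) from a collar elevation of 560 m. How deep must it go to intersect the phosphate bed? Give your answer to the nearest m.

30 m

Let the plane be z = a·easting + b·northing + c.
DH-12−DH-11: 1178a + 89b = 33;  DH-13−DH-11: −196a + 248b = 15.
Solving gives a = 0.02212295, b = 0.07796814.
Then c = 515 − a·719106 − b·6022142 = −484928.95.
At (719179, 6022315): z_contact = 15910.4 + 469548.7 − 484928.95 = 530.1 m.
Depth below ground = 560 − 530.1 = 30 m.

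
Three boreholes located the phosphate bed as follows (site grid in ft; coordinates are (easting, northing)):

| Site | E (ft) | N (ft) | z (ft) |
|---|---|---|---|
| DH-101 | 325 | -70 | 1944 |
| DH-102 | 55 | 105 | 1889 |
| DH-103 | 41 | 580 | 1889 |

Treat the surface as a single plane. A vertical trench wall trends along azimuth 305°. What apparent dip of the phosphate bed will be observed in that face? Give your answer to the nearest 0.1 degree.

9.5°

Let the plane be z = a·E + b·N + c.
DH-102−DH-101: −270a + 175b = −55;  DH-103−DH-101: −284a + 650b = −55.
Solving gives a = 0.20767, b = 0.00612.
Unit vector along 305° is (sin 305°, cos 305°) = (-0.8192, 0.5736).
Slope in that direction = a·(-0.8192) + b·(0.5736) = −0.16660.
Apparent dip = arctan|0.16660| = 9.5° (true dip is 11.7°, so apparent ≤ true as expected).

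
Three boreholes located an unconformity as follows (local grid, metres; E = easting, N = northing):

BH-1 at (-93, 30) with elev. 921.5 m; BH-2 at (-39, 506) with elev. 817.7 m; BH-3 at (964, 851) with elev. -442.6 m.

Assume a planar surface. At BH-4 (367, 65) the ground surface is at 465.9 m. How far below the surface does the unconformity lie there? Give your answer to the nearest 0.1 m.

Two edge vectors: BH-1→BH-2 = (54, 476, -103.8), BH-1→BH-3 = (1057, 821, -1364.1).
Normal n = (BH-1→BH-2) × (BH-1→BH-3) = (-564091.8, -36055.2, -458798).
So ∂z/∂E = −n_x/n_z = −1.22950 and ∂z/∂N = −n_y/n_z = −0.07859.
Intercept c from BH-1: 921.5 − 114.34 + 2.36 = 809.51.
At (367, 65): z_contact = −451.23 − 5.11 + 809.51 = 353.18 m.
Depth below ground = 465.9 − 353.18 = 112.7 m.

112.7 m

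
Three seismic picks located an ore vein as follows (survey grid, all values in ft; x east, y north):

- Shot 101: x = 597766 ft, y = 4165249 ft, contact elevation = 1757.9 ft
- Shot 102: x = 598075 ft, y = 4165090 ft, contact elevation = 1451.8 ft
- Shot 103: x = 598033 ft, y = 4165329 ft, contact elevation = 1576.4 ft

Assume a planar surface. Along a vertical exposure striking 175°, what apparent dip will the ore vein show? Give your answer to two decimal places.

Two edge vectors: Shot 101→Shot 102 = (309, -159, -306.1), Shot 101→Shot 103 = (267, 80, -181.5).
Normal n = (Shot 101→Shot 102) × (Shot 101→Shot 103) = (53346.5, -25645.2, 67173).
So ∂z/∂x = −n_x/n_z = −0.79417 and ∂z/∂y = −n_y/n_z = 0.38178.
Unit vector along 175° is (sin 175°, cos 175°) = (0.0872, -0.9962).
Slope in that direction = a·(0.0872) + b·(-0.9962) = −0.44954.
Apparent dip = arctan|0.44954| = 24.21° (true dip is 41.4°, so apparent ≤ true as expected).

24.21°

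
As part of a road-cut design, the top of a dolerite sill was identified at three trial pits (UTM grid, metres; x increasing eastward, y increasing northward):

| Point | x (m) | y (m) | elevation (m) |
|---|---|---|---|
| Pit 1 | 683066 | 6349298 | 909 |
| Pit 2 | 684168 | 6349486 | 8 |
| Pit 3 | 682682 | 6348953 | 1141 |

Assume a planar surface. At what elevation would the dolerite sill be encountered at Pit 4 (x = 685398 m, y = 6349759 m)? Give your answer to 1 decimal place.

Let the plane be z = a·x + b·y + c.
Pit 2−Pit 1: 1102a + 188b = −901;  Pit 3−Pit 1: −384a − 345b = 232.
Solving gives a = −0.867632257, b = 0.293248657.
Then c = 909 − a·683066 − b·6349298 = −1268364.02.
At (685398, 6349759): z = −594673.4 + 1862058.3 − 1268364.02 = -979.1 m.

-979.1 m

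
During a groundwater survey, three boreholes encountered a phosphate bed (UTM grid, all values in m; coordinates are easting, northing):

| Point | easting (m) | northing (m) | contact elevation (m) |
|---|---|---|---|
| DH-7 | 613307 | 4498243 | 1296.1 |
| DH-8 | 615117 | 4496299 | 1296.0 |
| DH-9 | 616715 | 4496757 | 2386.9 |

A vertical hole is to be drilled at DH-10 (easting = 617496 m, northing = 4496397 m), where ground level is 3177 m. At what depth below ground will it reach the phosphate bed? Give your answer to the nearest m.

Two edge vectors: DH-7→DH-8 = (1810, -1944, -0.1), DH-7→DH-9 = (3408, -1486, 1090.8).
Normal n = (DH-7→DH-8) × (DH-7→DH-9) = (-2120663.8, -1974688.8, 3935492).
So ∂z/∂easting = −n_x/n_z = 0.53885608 and ∂z/∂northing = −n_y/n_z = 0.50176415.
Intercept c from DH-7: 1296.1 − 330484.21 − 2257057.08 = −2586245.18.
At (617496, 4496397): z_contact = 332741.5 + 2256130.8 − 2586245.18 = 2627.1 m.
Depth below ground = 3177 − 2627.1 = 550 m.

550 m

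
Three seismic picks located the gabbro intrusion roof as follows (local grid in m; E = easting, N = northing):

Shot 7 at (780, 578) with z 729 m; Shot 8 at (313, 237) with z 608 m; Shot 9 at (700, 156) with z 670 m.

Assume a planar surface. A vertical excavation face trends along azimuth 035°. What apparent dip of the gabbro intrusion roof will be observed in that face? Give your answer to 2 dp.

10.80°

Let the plane be z = a·E + b·N + c.
Shot 8−Shot 7: −467a − 341b = −121;  Shot 9−Shot 7: −80a − 422b = −59.
Solving gives a = 0.18224, b = 0.10526.
Unit vector along 035° is (sin 35°, cos 35°) = (0.5736, 0.8192).
Slope in that direction = a·(0.5736) + b·(0.8192) = 0.19075.
Apparent dip = arctan|0.19075| = 10.80° (true dip is 11.9°, so apparent ≤ true as expected).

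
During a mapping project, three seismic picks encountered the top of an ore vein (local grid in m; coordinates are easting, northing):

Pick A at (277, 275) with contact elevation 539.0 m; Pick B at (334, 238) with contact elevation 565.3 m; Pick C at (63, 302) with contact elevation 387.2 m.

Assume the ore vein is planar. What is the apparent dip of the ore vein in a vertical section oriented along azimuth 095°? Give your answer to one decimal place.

Two edge vectors: Pick A→Pick B = (57, -37, 26.3), Pick A→Pick C = (-214, 27, -151.8).
Normal n = (Pick A→Pick B) × (Pick A→Pick C) = (4906.5, 3024.4, -6379).
So ∂z/∂easting = −n_x/n_z = 0.76916 and ∂z/∂northing = −n_y/n_z = 0.47412.
Unit vector along 095° is (sin 95°, cos 95°) = (0.9962, -0.0872).
Slope in that direction = a·(0.9962) + b·(-0.0872) = 0.72492.
Apparent dip = arctan|0.72492| = 35.9° (true dip is 42.1°, so apparent ≤ true as expected).

35.9°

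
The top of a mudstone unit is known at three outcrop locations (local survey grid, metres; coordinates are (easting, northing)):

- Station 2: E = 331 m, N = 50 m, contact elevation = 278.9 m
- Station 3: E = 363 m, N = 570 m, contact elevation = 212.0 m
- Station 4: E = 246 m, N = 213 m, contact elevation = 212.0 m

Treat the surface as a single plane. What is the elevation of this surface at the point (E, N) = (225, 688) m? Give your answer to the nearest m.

127 m

Let the plane be z = a·E + b·N + c.
Station 3−Station 2: 32a + 520b = −66.9;  Station 4−Station 2: −85a + 163b = −66.9.
Solving gives a = 0.48331, b = −0.15840.
Then c = 278.9 − a·331 − b·50 = 126.84.
At (225, 688): z = 108.7 − 109.0 + 126.84 = 126.6 m.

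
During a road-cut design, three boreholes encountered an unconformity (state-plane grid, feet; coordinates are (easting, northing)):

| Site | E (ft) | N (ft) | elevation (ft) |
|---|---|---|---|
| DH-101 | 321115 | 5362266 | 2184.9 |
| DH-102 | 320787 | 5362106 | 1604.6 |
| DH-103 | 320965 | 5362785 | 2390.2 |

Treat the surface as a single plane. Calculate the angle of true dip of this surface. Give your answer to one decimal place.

57.9°

Two edge vectors: DH-101→DH-102 = (-328, -160, -580.3), DH-101→DH-103 = (-150, 519, 205.3).
Normal n = (DH-101→DH-102) × (DH-101→DH-103) = (268327.7, 154383.4, -194232).
So ∂z/∂E = −n_x/n_z = 1.38148 and ∂z/∂N = −n_y/n_z = 0.79484.
Gradient magnitude |∇z| = √(a² + b²) = √(1.90849 + 0.63177) = 1.59382.
True dip = arctan(1.59382) = 57.9°, dipping toward WSW (azimuth ≈ 240°).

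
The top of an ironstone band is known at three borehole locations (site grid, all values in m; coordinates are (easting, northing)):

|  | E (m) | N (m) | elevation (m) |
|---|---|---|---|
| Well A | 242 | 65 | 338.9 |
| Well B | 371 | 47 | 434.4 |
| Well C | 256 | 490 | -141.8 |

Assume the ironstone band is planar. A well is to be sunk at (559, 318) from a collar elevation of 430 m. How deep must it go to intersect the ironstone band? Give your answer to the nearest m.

198 m

Let the plane be z = a·E + b·N + c.
Well B−Well A: 129a − 18b = 95.5;  Well C−Well A: 14a + 425b = −480.7.
Solving gives a = 0.57982, b = −1.15016.
Then c = 338.9 − a·242 − b·65 = 273.34.
At (559, 318): z_contact = 324.1 − 365.8 + 273.34 = 231.7 m.
Depth below ground = 430 − 231.7 = 198 m.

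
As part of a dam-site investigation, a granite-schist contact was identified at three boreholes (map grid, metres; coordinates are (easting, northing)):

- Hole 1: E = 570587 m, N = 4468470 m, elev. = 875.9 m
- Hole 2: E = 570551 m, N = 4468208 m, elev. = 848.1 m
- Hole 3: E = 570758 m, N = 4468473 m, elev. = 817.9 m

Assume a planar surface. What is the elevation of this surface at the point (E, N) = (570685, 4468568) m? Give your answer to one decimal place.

Two edge vectors: Hole 1→Hole 2 = (-36, -262, -27.8), Hole 1→Hole 3 = (171, 3, -58).
Normal n = (Hole 1→Hole 2) × (Hole 1→Hole 3) = (15279.4, -6841.8, 44694).
So ∂z/∂E = −n_x/n_z = −0.341866917 and ∂z/∂N = −n_y/n_z = 0.153080950.
Intercept c from Hole 1: 875.9 + 195064.82 − 684037.63 = −488096.92.
At (570685, 4468568): z = −195098.3 + 684052.6 − 488096.92 = 857.4 m.

857.4 m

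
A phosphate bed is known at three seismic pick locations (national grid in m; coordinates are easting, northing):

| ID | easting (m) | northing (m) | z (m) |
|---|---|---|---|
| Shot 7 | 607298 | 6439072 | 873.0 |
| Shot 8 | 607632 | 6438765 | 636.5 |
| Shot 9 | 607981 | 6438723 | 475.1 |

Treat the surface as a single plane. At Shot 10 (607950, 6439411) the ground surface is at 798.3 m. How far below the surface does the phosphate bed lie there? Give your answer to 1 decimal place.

98.5 m

Let the plane be z = a·easting + b·northing + c.
Shot 8−Shot 7: 334a − 307b = −236.5;  Shot 9−Shot 7: 683a − 349b = −397.9.
Solving gives a = −0.425460989, b = 0.307478924.
Then c = 873 − a·607298 − b·6439072 = −1720624.32.
At (607950, 6439411): z_contact = −258659.01 + 1979983.16 − 1720624.32 = 699.83 m.
Depth below ground = 798.3 − 699.83 = 98.5 m.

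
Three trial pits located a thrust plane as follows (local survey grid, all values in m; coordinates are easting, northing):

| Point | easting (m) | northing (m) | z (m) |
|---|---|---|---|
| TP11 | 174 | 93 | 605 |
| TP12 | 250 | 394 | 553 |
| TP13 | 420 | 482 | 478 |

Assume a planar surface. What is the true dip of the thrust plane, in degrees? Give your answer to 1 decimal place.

22.3°

Let the plane be z = a·easting + b·northing + c.
TP12−TP11: 76a + 301b = −52;  TP13−TP11: 246a + 389b = −127.
Solving gives a = −0.40464, b = −0.07059.
Gradient magnitude |∇z| = √(a² + b²) = √(0.16373 + 0.00498) = 0.41075.
True dip = arctan(0.41075) = 22.3°, dipping toward E (azimuth ≈ 080°).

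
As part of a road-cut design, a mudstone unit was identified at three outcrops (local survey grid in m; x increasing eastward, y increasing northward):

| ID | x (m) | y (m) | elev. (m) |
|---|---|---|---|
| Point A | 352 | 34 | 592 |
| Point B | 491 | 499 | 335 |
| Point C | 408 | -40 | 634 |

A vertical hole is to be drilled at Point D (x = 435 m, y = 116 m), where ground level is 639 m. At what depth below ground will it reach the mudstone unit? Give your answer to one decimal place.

91.5 m

Let the plane be z = a·x + b·y + c.
Point B−Point A: 139a + 465b = −257;  Point C−Point A: 56a − 74b = 42.
Solving gives a = 0.01409, b = −0.55690.
Then c = 592 − a·352 − b·34 = 605.97.
At (435, 116): z_contact = 6.13 − 64.60 + 605.97 = 547.50 m.
Depth below ground = 639 − 547.50 = 91.5 m.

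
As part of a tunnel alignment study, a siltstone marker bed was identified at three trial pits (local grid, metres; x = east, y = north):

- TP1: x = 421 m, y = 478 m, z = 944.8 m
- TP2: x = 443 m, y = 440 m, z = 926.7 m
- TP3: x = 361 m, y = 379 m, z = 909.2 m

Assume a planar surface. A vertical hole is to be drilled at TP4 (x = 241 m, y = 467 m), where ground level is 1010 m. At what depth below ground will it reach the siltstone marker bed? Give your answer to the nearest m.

Let the plane be z = a·x + b·y + c.
TP2−TP1: 22a − 38b = −18.1;  TP3−TP1: −60a − 99b = −35.6.
Solving gives a = −0.09850, b = 0.41929.
Then c = 944.8 − a·421 − b·478 = 785.85.
At (241, 467): z_contact = −23.7 + 195.8 + 785.85 = 957.9 m.
Depth below ground = 1010 − 957.9 = 52 m.

52 m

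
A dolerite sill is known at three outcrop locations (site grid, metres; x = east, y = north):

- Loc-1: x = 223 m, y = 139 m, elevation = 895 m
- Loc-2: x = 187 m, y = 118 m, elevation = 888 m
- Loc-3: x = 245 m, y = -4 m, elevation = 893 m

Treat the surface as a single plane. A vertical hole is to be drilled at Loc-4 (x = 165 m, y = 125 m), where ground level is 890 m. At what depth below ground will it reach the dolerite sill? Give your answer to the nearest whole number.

Let the plane be z = a·x + b·y + c.
Loc-2−Loc-1: −36a − 21b = −7;  Loc-3−Loc-1: 22a − 143b = −2.
Solving gives a = 0.17094, b = 0.04029.
Then c = 895 − a·223 − b·139 = 851.28.
At (165, 125): z_contact = 28.2 + 5.0 + 851.28 = 884.5 m.
Depth below ground = 890 − 884.5 = 5 m.

5 m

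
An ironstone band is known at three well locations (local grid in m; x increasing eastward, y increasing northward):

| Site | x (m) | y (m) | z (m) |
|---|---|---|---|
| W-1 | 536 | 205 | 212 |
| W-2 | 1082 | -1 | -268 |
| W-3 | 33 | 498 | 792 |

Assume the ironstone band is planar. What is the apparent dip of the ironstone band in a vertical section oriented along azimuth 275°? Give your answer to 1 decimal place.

26.1°

Two edge vectors: W-1→W-2 = (546, -206, -480), W-1→W-3 = (-503, 293, 580).
Normal n = (W-1→W-2) × (W-1→W-3) = (21160, -75240, 56360).
So ∂z/∂x = −n_x/n_z = −0.37544 and ∂z/∂y = −n_y/n_z = 1.33499.
Unit vector along 275° is (sin 275°, cos 275°) = (-0.9962, 0.0872).
Slope in that direction = a·(-0.9962) + b·(0.0872) = 0.49037.
Apparent dip = arctan|0.49037| = 26.1° (true dip is 54.2°, so apparent ≤ true as expected).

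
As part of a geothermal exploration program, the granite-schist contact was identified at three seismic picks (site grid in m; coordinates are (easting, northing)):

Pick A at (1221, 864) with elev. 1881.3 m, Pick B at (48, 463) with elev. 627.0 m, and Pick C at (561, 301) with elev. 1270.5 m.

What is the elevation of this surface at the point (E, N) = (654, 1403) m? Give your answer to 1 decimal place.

Two edge vectors: Pick A→Pick B = (-1173, -401, -1254.3), Pick A→Pick C = (-660, -563, -610.8).
Normal n = (Pick A→Pick B) × (Pick A→Pick C) = (-461240.1, 111369.6, 395739).
So ∂z/∂E = −n_x/n_z = 1.165516 and ∂z/∂N = −n_y/n_z = −0.281422.
Intercept c from Pick A: 1881.3 − 1423.09 + 243.15 = 701.35.
At (654, 1403): z = 762.2 − 394.8 + 701.35 = 1068.8 m.

1068.8 m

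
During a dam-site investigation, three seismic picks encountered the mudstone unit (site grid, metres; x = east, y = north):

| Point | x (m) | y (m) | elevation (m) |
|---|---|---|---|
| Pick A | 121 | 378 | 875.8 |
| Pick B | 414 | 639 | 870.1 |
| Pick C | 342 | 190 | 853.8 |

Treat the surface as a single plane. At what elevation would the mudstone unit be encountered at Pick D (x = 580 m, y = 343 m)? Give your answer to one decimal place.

Two edge vectors: Pick A→Pick B = (293, 261, -5.7), Pick A→Pick C = (221, -188, -22).
Normal n = (Pick A→Pick B) × (Pick A→Pick C) = (-6813.6, 5186.3, -112765).
So ∂z/∂x = −n_x/n_z = −0.06042 and ∂z/∂y = −n_y/n_z = 0.04599.
Intercept c from Pick A: 875.8 + 7.31 − 17.39 = 865.73.
At (580, 343): z = −35.0 + 15.8 + 865.73 = 846.5 m.

846.5 m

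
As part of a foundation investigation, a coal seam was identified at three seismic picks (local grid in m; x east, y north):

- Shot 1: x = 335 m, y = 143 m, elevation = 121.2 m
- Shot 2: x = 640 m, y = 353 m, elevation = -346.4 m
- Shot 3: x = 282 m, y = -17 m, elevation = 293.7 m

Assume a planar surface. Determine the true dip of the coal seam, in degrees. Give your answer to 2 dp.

Two edge vectors: Shot 1→Shot 2 = (305, 210, -467.6), Shot 1→Shot 3 = (-53, -160, 172.5).
Normal n = (Shot 1→Shot 2) × (Shot 1→Shot 3) = (-38591, -27829.7, -37670).
So ∂z/∂x = −n_x/n_z = −1.02445 and ∂z/∂y = −n_y/n_z = −0.73878.
Gradient magnitude |∇z| = √(a² + b²) = √(1.04950 + 0.54579) = 1.26305.
True dip = arctan(1.26305) = 51.63°, dipping toward NE (azimuth ≈ 054°).

51.63°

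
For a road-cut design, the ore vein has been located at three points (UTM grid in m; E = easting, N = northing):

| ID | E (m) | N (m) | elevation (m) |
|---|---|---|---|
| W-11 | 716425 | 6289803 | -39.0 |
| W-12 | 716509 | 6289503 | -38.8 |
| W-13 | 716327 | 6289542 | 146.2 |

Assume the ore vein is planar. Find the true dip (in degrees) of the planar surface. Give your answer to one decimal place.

Let the plane be z = a·E + b·N + c.
W-12−W-11: 84a − 300b = 0.2;  W-13−W-11: −98a − 261b = 185.2.
Solving gives a = −1.08152, b = −0.30349.
Gradient magnitude |∇z| = √(a² + b²) = √(1.16968 + 0.09211) = 1.12329.
True dip = arctan(1.12329) = 48.3°, dipping toward ENE (azimuth ≈ 074°).

48.3°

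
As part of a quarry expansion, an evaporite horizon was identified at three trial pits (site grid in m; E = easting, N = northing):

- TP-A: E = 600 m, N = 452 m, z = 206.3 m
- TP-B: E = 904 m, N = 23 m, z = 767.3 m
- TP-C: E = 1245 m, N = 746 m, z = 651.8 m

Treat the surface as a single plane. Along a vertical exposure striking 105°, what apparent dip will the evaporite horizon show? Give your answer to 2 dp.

Two edge vectors: TP-A→TP-B = (304, -429, 561), TP-A→TP-C = (645, 294, 445.5).
Normal n = (TP-A→TP-B) × (TP-A→TP-C) = (-356053.5, 226413, 366081).
So ∂z/∂E = −n_x/n_z = 0.97261 and ∂z/∂N = −n_y/n_z = −0.61848.
Unit vector along 105° is (sin 105°, cos 105°) = (0.9659, -0.2588).
Slope in that direction = a·(0.9659) + b·(-0.2588) = 1.09954.
Apparent dip = arctan|1.09954| = 47.71° (true dip is 49.1°, so apparent ≤ true as expected).

47.71°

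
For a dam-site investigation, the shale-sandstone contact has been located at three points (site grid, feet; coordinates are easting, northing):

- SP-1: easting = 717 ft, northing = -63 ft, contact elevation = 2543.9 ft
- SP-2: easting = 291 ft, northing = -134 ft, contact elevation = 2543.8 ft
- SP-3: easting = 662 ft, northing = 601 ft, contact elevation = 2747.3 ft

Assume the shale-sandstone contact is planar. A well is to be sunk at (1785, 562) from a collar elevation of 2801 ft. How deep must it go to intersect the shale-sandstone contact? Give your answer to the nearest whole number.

Let the plane be z = a·easting + b·northing + c.
SP-2−SP-1: −426a − 71b = −0.1;  SP-3−SP-1: −55a + 664b = 203.4.
Solving gives a = −0.05013, b = 0.30217.
Then c = 2543.9 − a·717 − b·-63 = 2598.88.
At (1785, 562): z_contact = −89.5 + 169.8 + 2598.88 = 2679.2 ft.
Depth below ground = 2801 − 2679.2 = 122 ft.

122 ft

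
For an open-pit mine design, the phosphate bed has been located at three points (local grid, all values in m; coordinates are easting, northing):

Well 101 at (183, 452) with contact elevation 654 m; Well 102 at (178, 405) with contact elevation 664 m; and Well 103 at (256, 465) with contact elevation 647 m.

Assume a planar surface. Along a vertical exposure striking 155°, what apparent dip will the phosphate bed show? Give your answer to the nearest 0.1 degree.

Let the plane be z = a·easting + b·northing + c.
Well 102−Well 101: −5a − 47b = 10;  Well 103−Well 101: 73a + 13b = −7.
Solving gives a = −0.05912, b = −0.20648.
Unit vector along 155° is (sin 155°, cos 155°) = (0.4226, -0.9063).
Slope in that direction = a·(0.4226) + b·(-0.9063) = 0.16215.
Apparent dip = arctan|0.16215| = 9.2° (true dip is 12.1°, so apparent ≤ true as expected).

9.2°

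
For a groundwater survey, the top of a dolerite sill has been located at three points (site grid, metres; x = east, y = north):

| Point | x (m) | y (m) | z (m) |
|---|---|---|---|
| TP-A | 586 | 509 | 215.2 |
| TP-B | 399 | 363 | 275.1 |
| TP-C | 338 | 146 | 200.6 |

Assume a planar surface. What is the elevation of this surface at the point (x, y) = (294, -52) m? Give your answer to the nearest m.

Two edge vectors: TP-A→TP-B = (-187, -146, 59.9), TP-A→TP-C = (-248, -363, -14.6).
Normal n = (TP-A→TP-B) × (TP-A→TP-C) = (23875.3, -17585.4, 31673).
So ∂z/∂x = −n_x/n_z = −0.75381 and ∂z/∂y = −n_y/n_z = 0.55522.
Intercept c from TP-A: 215.2 + 441.73 − 282.61 = 374.32.
At (294, -52): z = −221.6 − 28.9 + 374.32 = 123.8 m.

124 m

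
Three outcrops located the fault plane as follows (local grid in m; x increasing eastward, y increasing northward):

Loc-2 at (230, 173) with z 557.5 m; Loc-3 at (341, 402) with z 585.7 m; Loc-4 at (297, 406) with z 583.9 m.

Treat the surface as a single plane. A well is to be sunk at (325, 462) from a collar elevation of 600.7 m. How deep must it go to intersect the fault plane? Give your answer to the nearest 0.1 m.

Two edge vectors: Loc-2→Loc-3 = (111, 229, 28.2), Loc-2→Loc-4 = (67, 233, 26.4).
Normal n = (Loc-2→Loc-3) × (Loc-2→Loc-4) = (-525, -1041, 10520).
So ∂z/∂x = −n_x/n_z = 0.04990 and ∂z/∂y = −n_y/n_z = 0.09895.
Intercept c from Loc-2: 557.5 − 11.48 − 17.12 = 528.90.
At (325, 462): z_contact = 16.22 + 45.72 + 528.90 = 590.84 m.
Depth below ground = 600.7 − 590.84 = 9.9 m.

9.9 m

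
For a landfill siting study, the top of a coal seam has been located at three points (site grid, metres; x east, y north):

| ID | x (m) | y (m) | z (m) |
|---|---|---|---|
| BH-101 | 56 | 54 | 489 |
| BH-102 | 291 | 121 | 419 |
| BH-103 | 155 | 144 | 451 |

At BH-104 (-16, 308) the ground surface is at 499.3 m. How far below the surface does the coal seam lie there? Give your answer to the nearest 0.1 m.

Two edge vectors: BH-101→BH-102 = (235, 67, -70), BH-101→BH-103 = (99, 90, -38).
Normal n = (BH-101→BH-102) × (BH-101→BH-103) = (3754, 2000, 14517).
So ∂z/∂x = −n_x/n_z = −0.25859 and ∂z/∂y = −n_y/n_z = −0.13777.
Intercept c from BH-101: 489 + 14.48 + 7.44 = 510.92.
At (-16, 308): z_contact = 4.14 − 42.43 + 510.92 = 472.63 m.
Depth below ground = 499.3 − 472.63 = 26.7 m.

26.7 m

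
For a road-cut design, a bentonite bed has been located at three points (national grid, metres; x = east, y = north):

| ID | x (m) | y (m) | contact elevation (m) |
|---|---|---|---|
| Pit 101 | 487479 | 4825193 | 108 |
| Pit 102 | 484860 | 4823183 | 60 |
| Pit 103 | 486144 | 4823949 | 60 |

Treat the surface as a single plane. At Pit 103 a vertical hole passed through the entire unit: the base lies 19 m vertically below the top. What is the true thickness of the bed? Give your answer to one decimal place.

18.9 m

Let the plane be z = a·x + b·y + c.
Pit 102−Pit 101: −2619a − 2010b = −48;  Pit 103−Pit 101: −1335a − 1244b = −48.
Solving gives a = −0.06398, b = 0.10724.
|∇z| = √(a²+b²) = 0.12488, so dip δ = arctan(0.12488) = 7.12°.
True thickness = vertical thickness × cos δ = 19 × cos 7.12° = 18.9 m.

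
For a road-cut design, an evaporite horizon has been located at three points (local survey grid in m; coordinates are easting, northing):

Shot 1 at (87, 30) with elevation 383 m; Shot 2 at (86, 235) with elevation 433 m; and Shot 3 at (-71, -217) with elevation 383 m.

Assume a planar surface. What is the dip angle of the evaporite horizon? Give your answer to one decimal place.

Two edge vectors: Shot 1→Shot 2 = (-1, 205, 50), Shot 1→Shot 3 = (-158, -247, 0).
Normal n = (Shot 1→Shot 2) × (Shot 1→Shot 3) = (12350, -7900, 32637).
So ∂z/∂easting = −n_x/n_z = −0.37840 and ∂z/∂northing = −n_y/n_z = 0.24206.
Gradient magnitude |∇z| = √(a² + b²) = √(0.14319 + 0.05859) = 0.44920.
True dip = arctan(0.44920) = 24.2°, dipping toward ESE (azimuth ≈ 123°).

24.2°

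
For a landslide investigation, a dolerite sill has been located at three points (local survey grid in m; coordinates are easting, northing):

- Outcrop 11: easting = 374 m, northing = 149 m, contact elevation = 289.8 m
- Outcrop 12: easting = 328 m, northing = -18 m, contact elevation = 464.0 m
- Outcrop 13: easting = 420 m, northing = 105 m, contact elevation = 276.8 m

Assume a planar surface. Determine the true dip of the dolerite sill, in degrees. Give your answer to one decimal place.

Two edge vectors: Outcrop 11→Outcrop 12 = (-46, -167, 174.2), Outcrop 11→Outcrop 13 = (46, -44, -13).
Normal n = (Outcrop 11→Outcrop 12) × (Outcrop 11→Outcrop 13) = (9835.8, 7415.2, 9706).
So ∂z/∂easting = −n_x/n_z = −1.01337 and ∂z/∂northing = −n_y/n_z = −0.76398.
Gradient magnitude |∇z| = √(a² + b²) = √(1.02693 + 0.58367) = 1.26909.
True dip = arctan(1.26909) = 51.8°, dipping toward NE (azimuth ≈ 053°).

51.8°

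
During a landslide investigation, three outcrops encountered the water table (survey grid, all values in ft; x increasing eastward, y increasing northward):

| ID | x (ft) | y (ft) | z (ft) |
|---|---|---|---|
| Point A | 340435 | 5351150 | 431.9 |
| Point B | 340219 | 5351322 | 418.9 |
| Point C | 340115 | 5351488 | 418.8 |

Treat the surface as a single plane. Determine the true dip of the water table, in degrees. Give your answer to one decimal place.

Two edge vectors: Point A→Point B = (-216, 172, -13), Point A→Point C = (-320, 338, -13.1).
Normal n = (Point A→Point B) × (Point A→Point C) = (2140.8, 1330.4, -17968).
So ∂z/∂x = −n_x/n_z = 0.11915 and ∂z/∂y = −n_y/n_z = 0.07404.
Gradient magnitude |∇z| = √(a² + b²) = √(0.01420 + 0.00548) = 0.14028.
True dip = arctan(0.14028) = 8.0°, dipping toward WSW (azimuth ≈ 238°).

8.0°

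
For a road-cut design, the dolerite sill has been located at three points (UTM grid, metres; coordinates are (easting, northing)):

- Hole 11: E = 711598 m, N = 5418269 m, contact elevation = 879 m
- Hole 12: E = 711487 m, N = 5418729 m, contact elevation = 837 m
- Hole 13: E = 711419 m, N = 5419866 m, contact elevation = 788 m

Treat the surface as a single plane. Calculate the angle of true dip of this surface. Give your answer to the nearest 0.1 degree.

14.9°

Let the plane be z = a·E + b·N + c.
Hole 12−Hole 11: −111a + 460b = −42;  Hole 13−Hole 11: −179a + 1597b = −91.
Solving gives a = 0.26561, b = −0.02721.
Gradient magnitude |∇z| = √(a² + b²) = √(0.07055 + 0.00074) = 0.26700.
True dip = arctan(0.26700) = 14.9°, dipping toward W (azimuth ≈ 276°).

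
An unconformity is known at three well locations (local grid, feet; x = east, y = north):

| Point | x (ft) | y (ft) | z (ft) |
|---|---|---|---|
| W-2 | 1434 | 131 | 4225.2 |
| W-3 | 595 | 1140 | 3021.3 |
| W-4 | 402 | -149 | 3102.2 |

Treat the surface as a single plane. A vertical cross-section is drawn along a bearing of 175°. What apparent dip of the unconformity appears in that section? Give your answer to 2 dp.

18.51°

Let the plane be z = a·x + b·y + c.
W-3−W-2: −839a + 1009b = −1203.9;  W-4−W-2: −1032a − 280b = −1123.
Solving gives a = 1.15201, b = −0.23525.
Unit vector along 175° is (sin 175°, cos 175°) = (0.0872, -0.9962).
Slope in that direction = a·(0.0872) + b·(-0.9962) = 0.33476.
Apparent dip = arctan|0.33476| = 18.51° (true dip is 49.6°, so apparent ≤ true as expected).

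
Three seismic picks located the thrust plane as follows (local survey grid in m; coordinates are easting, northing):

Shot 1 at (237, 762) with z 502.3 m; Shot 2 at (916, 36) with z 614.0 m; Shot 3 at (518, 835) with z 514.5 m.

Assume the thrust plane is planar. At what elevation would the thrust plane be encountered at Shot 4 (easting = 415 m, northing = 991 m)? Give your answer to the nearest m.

Let the plane be z = a·easting + b·northing + c.
Shot 2−Shot 1: 679a − 726b = 111.7;  Shot 3−Shot 1: 281a + 73b = 12.2.
Solving gives a = 0.06709, b = −0.09111.
Then c = 502.3 − a·237 − b·762 = 555.83.
At (415, 991): z = 27.8 − 90.3 + 555.83 = 493.4 m.

493 m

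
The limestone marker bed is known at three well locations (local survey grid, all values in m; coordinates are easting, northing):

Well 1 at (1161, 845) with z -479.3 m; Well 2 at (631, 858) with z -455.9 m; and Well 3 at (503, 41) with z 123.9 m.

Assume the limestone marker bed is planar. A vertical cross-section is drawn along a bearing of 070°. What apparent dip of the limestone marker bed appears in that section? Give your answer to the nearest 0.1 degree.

Two edge vectors: Well 1→Well 2 = (-530, 13, 23.4), Well 1→Well 3 = (-658, -804, 603.2).
Normal n = (Well 1→Well 2) × (Well 1→Well 3) = (26655.2, 304298.8, 434674).
So ∂z/∂easting = −n_x/n_z = −0.06132 and ∂z/∂northing = −n_y/n_z = −0.70006.
Unit vector along 070° is (sin 70°, cos 70°) = (0.9397, 0.3420).
Slope in that direction = a·(0.9397) + b·(0.3420) = −0.29706.
Apparent dip = arctan|0.29706| = 16.5° (true dip is 35.1°, so apparent ≤ true as expected).

16.5°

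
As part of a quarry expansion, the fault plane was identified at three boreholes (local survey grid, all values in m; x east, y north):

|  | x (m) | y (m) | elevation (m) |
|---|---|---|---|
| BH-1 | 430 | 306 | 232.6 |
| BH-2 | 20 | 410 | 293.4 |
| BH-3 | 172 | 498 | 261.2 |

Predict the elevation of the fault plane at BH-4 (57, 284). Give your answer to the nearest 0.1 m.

Two edge vectors: BH-1→BH-2 = (-410, 104, 60.8), BH-1→BH-3 = (-258, 192, 28.6).
Normal n = (BH-1→BH-2) × (BH-1→BH-3) = (-8699.2, -3960.4, -51888).
So ∂z/∂x = −n_x/n_z = −0.16765 and ∂z/∂y = −n_y/n_z = −0.07633.
Intercept c from BH-1: 232.6 + 72.09 + 23.36 = 328.05.
At (57, 284): z = −9.6 − 21.7 + 328.05 = 296.8 m.

296.8 m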